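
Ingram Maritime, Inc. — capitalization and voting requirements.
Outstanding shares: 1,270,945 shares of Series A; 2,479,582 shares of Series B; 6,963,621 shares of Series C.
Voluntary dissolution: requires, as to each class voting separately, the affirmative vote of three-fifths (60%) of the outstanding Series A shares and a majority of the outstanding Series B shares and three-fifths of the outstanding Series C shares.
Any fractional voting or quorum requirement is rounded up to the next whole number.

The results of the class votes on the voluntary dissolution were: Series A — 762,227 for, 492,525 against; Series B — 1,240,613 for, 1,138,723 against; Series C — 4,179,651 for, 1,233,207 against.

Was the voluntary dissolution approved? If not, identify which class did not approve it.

Series A: 3/5 of 1270945 = 762567; 762,567 required, 762,227 in favor — not approved.
Series B: a majority of 2479582 is 1239792; 1,239,792 required, 1,240,613 in favor — approved.
Series C: 3/5 of 6963621 = 4178172.60, rounded up to 4178173; 4,178,173 required, 4,179,651 in favor — approved.

Not approved — the Series A shares did not give the required vote.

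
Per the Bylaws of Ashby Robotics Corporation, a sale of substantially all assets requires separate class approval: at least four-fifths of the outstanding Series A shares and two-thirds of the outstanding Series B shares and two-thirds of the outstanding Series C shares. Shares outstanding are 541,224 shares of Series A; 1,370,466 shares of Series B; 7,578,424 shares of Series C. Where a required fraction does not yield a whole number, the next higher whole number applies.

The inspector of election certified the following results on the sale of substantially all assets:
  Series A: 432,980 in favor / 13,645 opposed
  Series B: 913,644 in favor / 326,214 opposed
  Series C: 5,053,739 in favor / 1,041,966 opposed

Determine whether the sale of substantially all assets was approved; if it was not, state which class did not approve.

Series A: 4/5 of 541224 = 432979.20, rounded up to 432980; 432,980 required, 432,980 in favor — approved.
Series B: 2/3 of 1370466 = 913644; 913,644 required, 913,644 in favor — approved.
Series C: 2/3 of 7578424 = 5052282.67, rounded up to 5052283; 5,052,283 required, 5,053,739 in favor — approved.

Approved — every class gave the required vote.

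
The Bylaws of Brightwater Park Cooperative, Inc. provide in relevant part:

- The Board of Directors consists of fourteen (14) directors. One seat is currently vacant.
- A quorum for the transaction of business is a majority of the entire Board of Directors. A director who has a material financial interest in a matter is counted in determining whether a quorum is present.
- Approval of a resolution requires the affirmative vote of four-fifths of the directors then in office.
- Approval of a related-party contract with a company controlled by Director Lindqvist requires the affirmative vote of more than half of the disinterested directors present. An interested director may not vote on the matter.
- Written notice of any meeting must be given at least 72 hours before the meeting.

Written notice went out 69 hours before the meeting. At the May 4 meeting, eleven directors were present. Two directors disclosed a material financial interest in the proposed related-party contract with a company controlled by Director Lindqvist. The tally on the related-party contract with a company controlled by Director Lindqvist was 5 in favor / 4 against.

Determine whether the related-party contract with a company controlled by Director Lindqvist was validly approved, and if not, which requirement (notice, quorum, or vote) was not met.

Invalid — notice requirement not satisfied.

Notice: 69 hours given; 72 required (69 < 72). Not satisfied.
Quorum: 11 present (interested directors count toward quorum); quorum is 8. Satisfied.
Vote: the related-party contract with a company controlled by Director Lindqvist requires a majority of the disinterested directors present (11 − 2 = 9). A majority of 9 is 5, so 5 affirmative votes are needed; 5 voted in favor. Satisfied.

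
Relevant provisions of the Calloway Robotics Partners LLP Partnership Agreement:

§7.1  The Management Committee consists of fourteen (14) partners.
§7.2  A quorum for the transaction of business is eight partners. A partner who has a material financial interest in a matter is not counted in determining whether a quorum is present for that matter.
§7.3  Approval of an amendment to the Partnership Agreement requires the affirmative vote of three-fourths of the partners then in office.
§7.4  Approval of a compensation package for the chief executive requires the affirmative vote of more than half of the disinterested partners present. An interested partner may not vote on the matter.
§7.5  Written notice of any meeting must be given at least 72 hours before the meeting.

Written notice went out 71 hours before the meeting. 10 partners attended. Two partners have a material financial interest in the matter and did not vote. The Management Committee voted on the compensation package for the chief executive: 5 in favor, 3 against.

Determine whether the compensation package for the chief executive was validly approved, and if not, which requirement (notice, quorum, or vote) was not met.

Invalid — notice requirement not satisfied.

Notice: 71 hours given; 72 required (71 < 72). Not satisfied.
Quorum: 10 present, but the 2 interested partners do not count, leaving 8. Quorum is 8. Satisfied.
Vote: the compensation package for the chief executive requires a majority of the disinterested partners present (10 − 2 = 8). A majority of 8 is 5, so 5 affirmative votes are needed; 5 voted in favor. Satisfied.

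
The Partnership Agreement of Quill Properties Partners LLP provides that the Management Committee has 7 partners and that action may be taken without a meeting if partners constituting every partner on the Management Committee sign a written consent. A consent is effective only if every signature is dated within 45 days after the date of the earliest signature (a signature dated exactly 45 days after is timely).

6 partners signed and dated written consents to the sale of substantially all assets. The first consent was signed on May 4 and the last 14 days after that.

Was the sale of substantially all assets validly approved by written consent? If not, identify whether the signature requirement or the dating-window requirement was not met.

Signatures required: the unanimous vote of 7 — unanimous means all 7, so 7 needed; 6 signed. Insufficient.
Dating window: the latest signature is 14 days after the earliest; the limit is 45 days. Within the window.

Not effective — insufficient signatures.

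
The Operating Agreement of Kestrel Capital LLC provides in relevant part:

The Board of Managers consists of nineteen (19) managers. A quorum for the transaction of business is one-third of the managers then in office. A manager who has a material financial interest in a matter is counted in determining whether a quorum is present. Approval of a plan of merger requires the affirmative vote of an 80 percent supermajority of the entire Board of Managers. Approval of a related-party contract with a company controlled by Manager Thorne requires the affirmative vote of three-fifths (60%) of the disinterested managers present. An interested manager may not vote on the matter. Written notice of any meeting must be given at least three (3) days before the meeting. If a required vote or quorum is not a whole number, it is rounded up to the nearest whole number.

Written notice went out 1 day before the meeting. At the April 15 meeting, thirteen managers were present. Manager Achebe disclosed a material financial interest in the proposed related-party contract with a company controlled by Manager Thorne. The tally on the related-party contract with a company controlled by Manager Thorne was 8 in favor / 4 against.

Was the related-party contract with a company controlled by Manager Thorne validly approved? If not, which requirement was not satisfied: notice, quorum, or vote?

Notice: 1 day given; 3 required (1 < 3). Not satisfied.
Quorum: 13 present (interested managers count toward quorum); quorum is 7. Satisfied.
Vote: the related-party contract with a company controlled by Manager Thorne requires three-fifths of the disinterested managers present (13 − 1 = 12). 3/5 of 12 = 7.20, rounded up to 8, so 8 affirmative votes are needed; 8 voted in favor. Satisfied.

Invalid — notice requirement not satisfied.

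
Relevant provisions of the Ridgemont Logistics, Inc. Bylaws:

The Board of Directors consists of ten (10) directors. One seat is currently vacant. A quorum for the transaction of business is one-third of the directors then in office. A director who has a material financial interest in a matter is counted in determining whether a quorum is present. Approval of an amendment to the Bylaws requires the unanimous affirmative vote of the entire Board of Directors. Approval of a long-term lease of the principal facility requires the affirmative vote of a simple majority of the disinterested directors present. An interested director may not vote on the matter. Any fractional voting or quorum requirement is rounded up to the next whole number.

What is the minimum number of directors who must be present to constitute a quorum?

3

1/3 of 9 = 3.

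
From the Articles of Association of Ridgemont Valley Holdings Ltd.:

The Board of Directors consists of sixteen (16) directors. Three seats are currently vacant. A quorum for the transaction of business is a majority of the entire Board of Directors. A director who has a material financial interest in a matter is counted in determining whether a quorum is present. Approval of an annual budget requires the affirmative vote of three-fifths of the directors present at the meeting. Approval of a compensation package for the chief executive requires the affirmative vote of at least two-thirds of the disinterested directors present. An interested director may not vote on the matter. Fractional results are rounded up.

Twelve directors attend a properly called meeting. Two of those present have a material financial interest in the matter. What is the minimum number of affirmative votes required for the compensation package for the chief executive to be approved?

The compensation package for the chief executive requires two-thirds of the disinterested directors present (12 − 2 = 10).
2/3 of 10 = 6.67, rounded up to 7.

7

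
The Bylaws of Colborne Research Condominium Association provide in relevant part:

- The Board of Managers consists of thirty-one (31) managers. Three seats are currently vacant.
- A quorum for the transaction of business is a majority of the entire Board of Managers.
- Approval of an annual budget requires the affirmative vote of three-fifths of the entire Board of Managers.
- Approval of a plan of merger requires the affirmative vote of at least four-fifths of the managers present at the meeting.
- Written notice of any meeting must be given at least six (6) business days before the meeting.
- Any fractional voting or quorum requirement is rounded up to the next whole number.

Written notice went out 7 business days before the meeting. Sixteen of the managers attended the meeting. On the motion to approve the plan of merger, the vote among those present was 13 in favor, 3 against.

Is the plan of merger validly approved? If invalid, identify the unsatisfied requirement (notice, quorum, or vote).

Notice: 7 business days given; 6 required (7 ≥ 6). Satisfied.
Quorum: 16 present; quorum is 16. Satisfied.
Vote: the plan of merger requires four-fifths of the managers present (16). 4/5 of 16 = 12.80, rounded up to 13, so 13 affirmative votes are needed; 13 voted in favor. Satisfied.

Valid — all requirements satisfied.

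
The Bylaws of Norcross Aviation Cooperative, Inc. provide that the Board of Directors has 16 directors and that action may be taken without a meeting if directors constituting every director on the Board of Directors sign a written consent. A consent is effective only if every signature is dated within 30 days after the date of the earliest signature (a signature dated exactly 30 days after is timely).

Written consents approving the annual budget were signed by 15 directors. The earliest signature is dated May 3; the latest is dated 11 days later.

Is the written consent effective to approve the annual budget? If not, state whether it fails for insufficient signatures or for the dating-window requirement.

Signatures required: every one of 16 — unanimous means all 16, so 16 needed; 15 signed. Insufficient.
Dating window: the latest signature is 11 days after the earliest; the limit is 30 days. Within the window.

Not effective — insufficient signatures.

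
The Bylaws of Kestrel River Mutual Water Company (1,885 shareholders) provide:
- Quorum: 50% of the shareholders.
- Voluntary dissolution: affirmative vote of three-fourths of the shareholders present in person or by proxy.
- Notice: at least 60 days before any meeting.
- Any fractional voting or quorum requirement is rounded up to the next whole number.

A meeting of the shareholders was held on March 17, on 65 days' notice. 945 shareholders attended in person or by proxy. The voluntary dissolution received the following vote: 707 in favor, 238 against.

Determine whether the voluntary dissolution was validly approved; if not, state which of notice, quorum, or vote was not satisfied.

Invalid — vote requirement not satisfied.

Notice: 65 days given; 60 required. Satisfied.
Quorum: 50% of 1,885 = 942.50, rounded up to 943; 945 present. Satisfied.
Vote: requires three-fourths of those present (945); 3/4 of 945 = 708.75, rounded up to 709, so 709 needed; 707 in favor. Not satisfied.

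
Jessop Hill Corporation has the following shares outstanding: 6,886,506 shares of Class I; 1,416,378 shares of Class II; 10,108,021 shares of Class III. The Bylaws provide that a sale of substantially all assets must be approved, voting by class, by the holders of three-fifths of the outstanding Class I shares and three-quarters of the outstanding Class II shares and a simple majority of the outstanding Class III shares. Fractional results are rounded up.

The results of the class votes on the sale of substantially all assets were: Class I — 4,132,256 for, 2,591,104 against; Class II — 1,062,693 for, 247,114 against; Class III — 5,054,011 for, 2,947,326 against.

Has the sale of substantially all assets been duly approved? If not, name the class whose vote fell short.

Class I: 3/5 of 6886506 = 4131903.60, rounded up to 4131904; 4,131,904 required, 4,132,256 in favor — approved.
Class II: 3/4 of 1416378 = 1062283.50, rounded up to 1062284; 1,062,284 required, 1,062,693 in favor — approved.
Class III: a majority of 10108021 is 5054011; 5,054,011 required, 5,054,011 in favor — approved.

Approved — every class gave the required vote.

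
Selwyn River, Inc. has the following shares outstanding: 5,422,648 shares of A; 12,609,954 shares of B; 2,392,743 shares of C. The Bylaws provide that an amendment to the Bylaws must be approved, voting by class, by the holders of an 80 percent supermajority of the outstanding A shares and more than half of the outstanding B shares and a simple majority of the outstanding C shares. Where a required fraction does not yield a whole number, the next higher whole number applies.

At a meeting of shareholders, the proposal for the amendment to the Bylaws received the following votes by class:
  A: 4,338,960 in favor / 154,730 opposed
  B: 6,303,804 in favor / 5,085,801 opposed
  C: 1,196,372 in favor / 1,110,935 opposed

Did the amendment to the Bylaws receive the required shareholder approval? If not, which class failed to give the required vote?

A: 4/5 of 5422648 = 4338118.40, rounded up to 4338119; 4,338,119 required, 4,338,960 in favor — approved.
B: a majority of 12609954 is 6304978; 6,304,978 required, 6,303,804 in favor — not approved.
C: a majority of 2392743 is 1196372; 1,196,372 required, 1,196,372 in favor — approved.

Not approved — the B shares did not give the required vote.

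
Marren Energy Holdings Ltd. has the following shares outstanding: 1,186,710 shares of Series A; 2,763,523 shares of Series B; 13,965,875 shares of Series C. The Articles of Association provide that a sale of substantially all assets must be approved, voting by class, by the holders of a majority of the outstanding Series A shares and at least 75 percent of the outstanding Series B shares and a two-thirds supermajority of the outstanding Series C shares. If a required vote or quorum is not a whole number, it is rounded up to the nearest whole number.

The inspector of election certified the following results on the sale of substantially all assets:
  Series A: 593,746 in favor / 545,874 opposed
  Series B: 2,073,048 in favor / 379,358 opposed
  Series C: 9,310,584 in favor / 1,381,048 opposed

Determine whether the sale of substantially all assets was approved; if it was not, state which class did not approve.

Approved — every class gave the required vote.

Series A: a majority of 1186710 is 593356; 593,356 required, 593,746 in favor — approved.
Series B: 3/4 of 2763523 = 2072642.25, rounded up to 2072643; 2,072,643 required, 2,073,048 in favor — approved.
Series C: 2/3 of 13965875 = 9310583.33, rounded up to 9310584; 9,310,584 required, 9,310,584 in favor — approved.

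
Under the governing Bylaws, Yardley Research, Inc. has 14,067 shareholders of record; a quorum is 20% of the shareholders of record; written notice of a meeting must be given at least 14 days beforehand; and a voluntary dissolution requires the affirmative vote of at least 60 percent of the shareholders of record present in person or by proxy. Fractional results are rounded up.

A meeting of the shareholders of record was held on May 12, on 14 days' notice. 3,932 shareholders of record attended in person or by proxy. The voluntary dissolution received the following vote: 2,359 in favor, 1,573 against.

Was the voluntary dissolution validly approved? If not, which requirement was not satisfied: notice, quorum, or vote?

Notice: 14 days given; 14 required. Satisfied.
Quorum: 20% of 14,067 = 2,813.40, rounded up to 2,814; 3,932 present. Satisfied.
Vote: requires three-fifths of those present (3,932); 3/5 of 3932 = 2359.20, rounded up to 2360, so 2,360 needed; 2,359 in favor. Not satisfied.

Invalid — vote requirement not satisfied.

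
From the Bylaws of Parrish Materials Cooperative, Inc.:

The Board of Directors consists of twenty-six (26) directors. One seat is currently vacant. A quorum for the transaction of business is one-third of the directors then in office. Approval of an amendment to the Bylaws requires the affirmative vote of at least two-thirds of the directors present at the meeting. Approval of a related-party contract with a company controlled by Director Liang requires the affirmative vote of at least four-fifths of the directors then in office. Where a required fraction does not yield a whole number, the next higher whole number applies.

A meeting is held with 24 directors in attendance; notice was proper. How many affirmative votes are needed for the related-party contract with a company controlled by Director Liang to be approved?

20

The related-party contract with a company controlled by Director Liang requires four-fifths of the directors then in office (25).
4/5 of 25 = 20.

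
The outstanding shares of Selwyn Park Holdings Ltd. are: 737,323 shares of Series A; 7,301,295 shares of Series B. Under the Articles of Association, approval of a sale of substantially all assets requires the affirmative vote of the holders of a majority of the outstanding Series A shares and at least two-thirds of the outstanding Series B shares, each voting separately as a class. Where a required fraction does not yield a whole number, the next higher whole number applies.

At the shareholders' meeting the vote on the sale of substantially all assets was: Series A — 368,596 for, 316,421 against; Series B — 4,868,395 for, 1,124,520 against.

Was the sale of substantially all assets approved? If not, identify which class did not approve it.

Series A: a majority of 737323 is 368662; 368,662 required, 368,596 in favor — not approved.
Series B: 2/3 of 7301295 = 4867530; 4,867,530 required, 4,868,395 in favor — approved.

Not approved — the Series A shares did not give the required vote.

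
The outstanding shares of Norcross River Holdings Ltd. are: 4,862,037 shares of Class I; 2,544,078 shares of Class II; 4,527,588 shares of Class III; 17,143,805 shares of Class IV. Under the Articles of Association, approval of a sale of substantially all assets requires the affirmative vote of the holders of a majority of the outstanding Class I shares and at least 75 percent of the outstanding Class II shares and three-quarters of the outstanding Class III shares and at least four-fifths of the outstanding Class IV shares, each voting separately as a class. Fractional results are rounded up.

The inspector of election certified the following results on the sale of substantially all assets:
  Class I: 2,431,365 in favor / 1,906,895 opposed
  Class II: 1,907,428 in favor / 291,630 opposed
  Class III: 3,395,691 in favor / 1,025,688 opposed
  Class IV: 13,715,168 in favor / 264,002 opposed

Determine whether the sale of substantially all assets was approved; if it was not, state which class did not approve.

Not approved — the Class II shares did not give the required vote.

Class I: a majority of 4862037 is 2431019; 2,431,019 required, 2,431,365 in favor — approved.
Class II: 3/4 of 2544078 = 1908058.50, rounded up to 1908059; 1,908,059 required, 1,907,428 in favor — not approved.
Class III: 3/4 of 4527588 = 3395691; 3,395,691 required, 3,395,691 in favor — approved.
Class IV: 4/5 of 17143805 = 13715044; 13,715,044 required, 13,715,168 in favor — approved.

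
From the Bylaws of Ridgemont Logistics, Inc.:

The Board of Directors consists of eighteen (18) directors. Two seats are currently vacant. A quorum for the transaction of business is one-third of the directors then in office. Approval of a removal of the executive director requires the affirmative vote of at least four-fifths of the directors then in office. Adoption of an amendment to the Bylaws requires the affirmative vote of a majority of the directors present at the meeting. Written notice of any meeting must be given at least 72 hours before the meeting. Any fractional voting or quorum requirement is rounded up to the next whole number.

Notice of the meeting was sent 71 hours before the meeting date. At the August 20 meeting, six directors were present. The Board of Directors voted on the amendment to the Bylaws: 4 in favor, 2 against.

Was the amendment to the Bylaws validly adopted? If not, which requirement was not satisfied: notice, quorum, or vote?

Invalid — notice requirement not satisfied.

Notice: 71 hours given; 72 required (71 < 72). Not satisfied.
Quorum: 6 present; quorum is 6. Satisfied.
Vote: the amendment to the Bylaws requires a majority of the directors present (6). A majority of 6 is 4, so 4 affirmative votes are needed; 4 voted in favor. Satisfied.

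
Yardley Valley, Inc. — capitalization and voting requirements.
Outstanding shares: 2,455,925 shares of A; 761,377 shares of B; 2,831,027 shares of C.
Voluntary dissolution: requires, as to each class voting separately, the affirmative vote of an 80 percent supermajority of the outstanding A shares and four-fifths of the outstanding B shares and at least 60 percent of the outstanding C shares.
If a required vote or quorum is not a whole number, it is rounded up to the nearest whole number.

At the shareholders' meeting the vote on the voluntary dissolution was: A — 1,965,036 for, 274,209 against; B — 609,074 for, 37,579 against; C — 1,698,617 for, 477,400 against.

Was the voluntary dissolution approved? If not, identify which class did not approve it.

Not approved — the B shares did not give the required vote.

A: 4/5 of 2455925 = 1964740; 1,964,740 required, 1,965,036 in favor — approved.
B: 4/5 of 761377 = 609101.60, rounded up to 609102; 609,102 required, 609,074 in favor — not approved.
C: 3/5 of 2831027 = 1698616.20, rounded up to 1698617; 1,698,617 required, 1,698,617 in favor — approved.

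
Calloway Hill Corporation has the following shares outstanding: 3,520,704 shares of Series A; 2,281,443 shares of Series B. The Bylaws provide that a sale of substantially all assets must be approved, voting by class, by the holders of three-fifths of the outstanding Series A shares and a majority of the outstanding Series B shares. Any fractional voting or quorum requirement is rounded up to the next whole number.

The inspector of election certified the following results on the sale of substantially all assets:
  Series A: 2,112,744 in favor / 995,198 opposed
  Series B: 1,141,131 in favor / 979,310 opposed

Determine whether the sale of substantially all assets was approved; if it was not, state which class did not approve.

Approved — every class gave the required vote.

Series A: 3/5 of 3520704 = 2112422.40, rounded up to 2112423; 2,112,423 required, 2,112,744 in favor — approved.
Series B: a majority of 2281443 is 1140722; 1,140,722 required, 1,141,131 in favor — approved.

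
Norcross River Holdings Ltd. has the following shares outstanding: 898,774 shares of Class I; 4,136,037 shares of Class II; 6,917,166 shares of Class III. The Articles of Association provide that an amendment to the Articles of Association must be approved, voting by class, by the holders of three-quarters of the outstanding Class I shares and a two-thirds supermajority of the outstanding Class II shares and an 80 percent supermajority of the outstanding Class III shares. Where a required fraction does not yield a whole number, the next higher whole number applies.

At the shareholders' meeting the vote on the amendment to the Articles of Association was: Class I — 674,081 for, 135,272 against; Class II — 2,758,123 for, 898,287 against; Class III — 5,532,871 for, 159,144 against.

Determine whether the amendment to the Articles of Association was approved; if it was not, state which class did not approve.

Class I: 3/4 of 898774 = 674080.50, rounded up to 674081; 674,081 required, 674,081 in favor — approved.
Class II: 2/3 of 4136037 = 2757358; 2,757,358 required, 2,758,123 in favor — approved.
Class III: 4/5 of 6917166 = 5533732.80, rounded up to 5533733; 5,533,733 required, 5,532,871 in favor — not approved.

Not approved — the Class III shares did not give the required vote.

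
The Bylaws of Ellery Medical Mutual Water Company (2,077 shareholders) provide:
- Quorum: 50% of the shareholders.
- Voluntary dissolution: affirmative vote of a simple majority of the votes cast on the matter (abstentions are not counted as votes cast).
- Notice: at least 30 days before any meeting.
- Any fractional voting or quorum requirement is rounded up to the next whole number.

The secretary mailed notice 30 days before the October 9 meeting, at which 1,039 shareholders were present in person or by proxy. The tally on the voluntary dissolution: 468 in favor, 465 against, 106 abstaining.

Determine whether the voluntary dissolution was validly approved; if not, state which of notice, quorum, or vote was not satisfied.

Valid — all requirements satisfied.

Notice: 30 days given; 30 required. Satisfied.
Quorum: 50% of 2,077 = 1,038.50, rounded up to 1,039; 1,039 present. Satisfied.
Vote: requires a majority of the votes cast (1,039 − 106 abstaining = 933); a majority of 933 is 467, so 467 needed; 468 in favor. Satisfied.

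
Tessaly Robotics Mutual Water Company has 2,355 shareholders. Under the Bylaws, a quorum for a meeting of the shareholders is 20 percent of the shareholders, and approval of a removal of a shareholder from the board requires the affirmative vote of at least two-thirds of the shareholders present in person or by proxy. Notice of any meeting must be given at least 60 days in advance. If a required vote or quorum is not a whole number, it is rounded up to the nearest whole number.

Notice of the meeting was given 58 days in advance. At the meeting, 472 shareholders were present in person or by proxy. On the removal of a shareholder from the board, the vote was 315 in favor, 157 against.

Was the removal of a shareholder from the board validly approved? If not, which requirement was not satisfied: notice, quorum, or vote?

Invalid — notice requirement not satisfied.

Notice: 58 days given; 60 required. Not satisfied.
Quorum: 20% of 2,355 = 471; 472 present. Satisfied.
Vote: requires two-thirds of those present (472); 2/3 of 472 = 314.67, rounded up to 315, so 315 needed; 315 in favor. Satisfied.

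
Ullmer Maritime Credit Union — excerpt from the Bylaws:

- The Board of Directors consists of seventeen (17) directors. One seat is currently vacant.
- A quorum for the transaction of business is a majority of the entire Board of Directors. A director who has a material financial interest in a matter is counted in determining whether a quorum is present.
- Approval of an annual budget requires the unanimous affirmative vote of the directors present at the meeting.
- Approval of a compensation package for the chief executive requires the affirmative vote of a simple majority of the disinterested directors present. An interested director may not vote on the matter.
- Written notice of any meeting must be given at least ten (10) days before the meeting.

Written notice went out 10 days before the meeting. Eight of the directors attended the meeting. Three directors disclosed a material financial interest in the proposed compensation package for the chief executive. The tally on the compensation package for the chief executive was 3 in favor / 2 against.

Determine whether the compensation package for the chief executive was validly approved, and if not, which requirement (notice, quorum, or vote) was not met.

Notice: 10 days given; 10 required (10 ≥ 10). Satisfied.
Quorum: 8 present (interested directors count toward quorum); quorum is 9. Not satisfied.
Vote: the compensation package for the chief executive requires a majority of the disinterested directors present (8 − 3 = 5). A majority of 5 is 3, so 3 affirmative votes are needed; 3 voted in favor. Satisfied. (Moot — without a quorum no business can be validly transacted.)

Invalid — quorum requirement not satisfied.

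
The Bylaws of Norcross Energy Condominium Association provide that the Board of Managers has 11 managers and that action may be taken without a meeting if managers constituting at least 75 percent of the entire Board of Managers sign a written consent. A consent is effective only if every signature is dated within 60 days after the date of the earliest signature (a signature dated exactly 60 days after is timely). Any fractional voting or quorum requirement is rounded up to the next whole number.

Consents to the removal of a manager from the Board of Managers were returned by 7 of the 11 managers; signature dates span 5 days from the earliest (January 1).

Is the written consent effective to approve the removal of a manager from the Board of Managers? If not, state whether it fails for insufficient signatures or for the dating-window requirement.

Not effective — insufficient signatures.

Signatures required: at least 75 percent of 11 — 3/4 of 11 = 8.25, rounded up to 9, so 9 needed; 7 signed. Insufficient.
Dating window: the latest signature is 5 days after the earliest; the limit is 60 days. Within the window.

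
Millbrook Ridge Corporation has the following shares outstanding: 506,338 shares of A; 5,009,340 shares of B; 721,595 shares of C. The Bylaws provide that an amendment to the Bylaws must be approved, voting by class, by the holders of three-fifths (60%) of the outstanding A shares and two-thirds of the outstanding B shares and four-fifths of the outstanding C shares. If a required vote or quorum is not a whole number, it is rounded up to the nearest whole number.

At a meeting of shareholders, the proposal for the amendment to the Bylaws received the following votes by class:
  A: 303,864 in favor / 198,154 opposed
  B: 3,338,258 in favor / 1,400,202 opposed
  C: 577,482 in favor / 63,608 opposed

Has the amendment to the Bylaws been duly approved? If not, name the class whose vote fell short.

A: 3/5 of 506338 = 303802.80, rounded up to 303803; 303,803 required, 303,864 in favor — approved.
B: 2/3 of 5009340 = 3339560; 3,339,560 required, 3,338,258 in favor — not approved.
C: 4/5 of 721595 = 577276; 577,276 required, 577,482 in favor — approved.

Not approved — the B shares did not give the required vote.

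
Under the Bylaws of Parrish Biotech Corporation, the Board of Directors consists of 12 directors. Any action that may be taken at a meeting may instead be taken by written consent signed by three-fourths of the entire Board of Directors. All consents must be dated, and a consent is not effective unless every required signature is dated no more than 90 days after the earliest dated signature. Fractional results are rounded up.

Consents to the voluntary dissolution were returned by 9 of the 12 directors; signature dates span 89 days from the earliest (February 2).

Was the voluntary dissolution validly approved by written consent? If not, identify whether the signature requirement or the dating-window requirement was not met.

Effective — both the signature and dating-window requirements are satisfied.

Signatures required: three-fourths of 12 — 3/4 of 12 = 9, so 9 needed; 9 signed. Sufficient.
Dating window: the latest signature is 89 days after the earliest; the limit is 90 days. Within the window.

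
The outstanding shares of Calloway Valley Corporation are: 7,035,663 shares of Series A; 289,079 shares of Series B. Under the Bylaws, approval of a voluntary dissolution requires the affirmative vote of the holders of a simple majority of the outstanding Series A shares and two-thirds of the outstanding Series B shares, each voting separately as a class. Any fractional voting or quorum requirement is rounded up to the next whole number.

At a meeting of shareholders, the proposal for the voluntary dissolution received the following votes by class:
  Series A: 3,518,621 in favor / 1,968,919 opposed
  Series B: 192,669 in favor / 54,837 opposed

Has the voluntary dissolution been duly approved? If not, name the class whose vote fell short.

Series A: a majority of 7035663 is 3517832; 3,517,832 required, 3,518,621 in favor — approved.
Series B: 2/3 of 289079 = 192719.33, rounded up to 192720; 192,720 required, 192,669 in favor — not approved.

Not approved — the Series B shares did not give the required vote.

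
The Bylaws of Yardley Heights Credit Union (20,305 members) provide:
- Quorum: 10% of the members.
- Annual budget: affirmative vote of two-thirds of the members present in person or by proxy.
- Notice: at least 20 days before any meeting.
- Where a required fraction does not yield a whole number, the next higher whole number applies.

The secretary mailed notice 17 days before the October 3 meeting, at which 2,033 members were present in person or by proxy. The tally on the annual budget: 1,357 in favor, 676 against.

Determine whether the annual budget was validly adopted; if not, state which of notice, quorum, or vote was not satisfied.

Notice: 17 days given; 20 required. Not satisfied.
Quorum: 10% of 20,305 = 2,030.50, rounded up to 2,031; 2,033 present. Satisfied.
Vote: requires two-thirds of those present (2,033); 2/3 of 2033 = 1355.33, rounded up to 1356, so 1,356 needed; 1,357 in favor. Satisfied.

Invalid — notice requirement not satisfied.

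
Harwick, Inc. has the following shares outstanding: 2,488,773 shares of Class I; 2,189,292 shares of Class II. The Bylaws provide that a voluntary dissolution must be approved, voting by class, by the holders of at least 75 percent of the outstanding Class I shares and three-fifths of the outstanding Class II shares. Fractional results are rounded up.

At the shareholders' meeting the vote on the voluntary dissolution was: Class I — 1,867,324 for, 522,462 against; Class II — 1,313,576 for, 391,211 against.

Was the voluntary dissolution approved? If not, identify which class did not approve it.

Approved — every class gave the required vote.

Class I: 3/4 of 2488773 = 1866579.75, rounded up to 1866580; 1,866,580 required, 1,867,324 in favor — approved.
Class II: 3/5 of 2189292 = 1313575.20, rounded up to 1313576; 1,313,576 required, 1,313,576 in favor — approved.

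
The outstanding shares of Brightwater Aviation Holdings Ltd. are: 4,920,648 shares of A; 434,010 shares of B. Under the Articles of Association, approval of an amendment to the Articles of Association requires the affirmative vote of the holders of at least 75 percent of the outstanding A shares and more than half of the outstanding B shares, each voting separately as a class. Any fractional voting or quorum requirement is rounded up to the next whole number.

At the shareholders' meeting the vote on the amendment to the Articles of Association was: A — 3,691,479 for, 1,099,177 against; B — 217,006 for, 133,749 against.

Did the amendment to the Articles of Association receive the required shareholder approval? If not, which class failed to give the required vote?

A: 3/4 of 4920648 = 3690486; 3,690,486 required, 3,691,479 in favor — approved.
B: a majority of 434010 is 217006; 217,006 required, 217,006 in favor — approved.

Approved — every class gave the required vote.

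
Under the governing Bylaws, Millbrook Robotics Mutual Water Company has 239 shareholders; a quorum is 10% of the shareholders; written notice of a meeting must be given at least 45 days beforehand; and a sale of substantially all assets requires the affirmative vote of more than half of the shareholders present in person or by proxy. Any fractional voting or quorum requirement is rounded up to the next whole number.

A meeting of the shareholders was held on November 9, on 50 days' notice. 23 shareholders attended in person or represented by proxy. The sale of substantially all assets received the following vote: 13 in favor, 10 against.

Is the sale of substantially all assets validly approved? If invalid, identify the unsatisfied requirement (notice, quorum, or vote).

Notice: 50 days given; 45 required. Satisfied.
Quorum: 10% of 239 = 23.90, rounded up to 24; 23 present. Not satisfied.
Vote: requires a majority of those present (23); a majority of 23 is 12, so 12 needed; 13 in favor. Satisfied.

Invalid — quorum requirement not satisfied.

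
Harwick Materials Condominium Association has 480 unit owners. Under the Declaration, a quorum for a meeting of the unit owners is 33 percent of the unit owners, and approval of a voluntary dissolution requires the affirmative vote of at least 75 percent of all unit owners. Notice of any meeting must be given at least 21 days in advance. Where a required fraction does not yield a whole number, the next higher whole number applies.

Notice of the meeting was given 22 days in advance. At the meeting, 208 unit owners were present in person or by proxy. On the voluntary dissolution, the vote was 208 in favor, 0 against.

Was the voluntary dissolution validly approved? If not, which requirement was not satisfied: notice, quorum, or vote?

Notice: 22 days given; 21 required. Satisfied.
Quorum: 33% of 480 = 158.40, rounded up to 159; 208 present. Satisfied.
Vote: requires three-fourths of all unit owners (480); 3/4 of 480 = 360, so 360 needed; 208 in favor. Not satisfied.

Invalid — vote requirement not satisfied.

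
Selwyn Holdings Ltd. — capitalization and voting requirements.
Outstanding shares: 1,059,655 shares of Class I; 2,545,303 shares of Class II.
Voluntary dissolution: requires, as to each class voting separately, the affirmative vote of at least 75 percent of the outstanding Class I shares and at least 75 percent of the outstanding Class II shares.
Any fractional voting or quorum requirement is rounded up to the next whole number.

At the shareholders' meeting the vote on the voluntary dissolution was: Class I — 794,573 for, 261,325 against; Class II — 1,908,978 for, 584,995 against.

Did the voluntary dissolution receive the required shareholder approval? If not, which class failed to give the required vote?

Class I: 3/4 of 1059655 = 794741.25, rounded up to 794742; 794,742 required, 794,573 in favor — not approved.
Class II: 3/4 of 2545303 = 1908977.25, rounded up to 1908978; 1,908,978 required, 1,908,978 in favor — approved.

Not approved — the Class I shares did not give the required vote.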